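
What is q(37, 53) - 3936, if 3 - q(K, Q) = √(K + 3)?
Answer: -3933 - 2*√10 ≈ -3939.3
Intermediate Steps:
q(K, Q) = 3 - √(3 + K) (q(K, Q) = 3 - √(K + 3) = 3 - √(3 + K))
q(37, 53) - 3936 = (3 - √(3 + 37)) - 3936 = (3 - √40) - 3936 = (3 - 2*√10) - 3936 = -3933 - 2*√10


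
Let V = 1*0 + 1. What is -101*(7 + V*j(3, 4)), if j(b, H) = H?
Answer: -1111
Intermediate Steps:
V = 1 (V = 0 + 1 = 1)
-101*(7 + V*j(3, 4)) = -101*(7 + 1*4) = -101*(7 + 4) = -101*11 = -1111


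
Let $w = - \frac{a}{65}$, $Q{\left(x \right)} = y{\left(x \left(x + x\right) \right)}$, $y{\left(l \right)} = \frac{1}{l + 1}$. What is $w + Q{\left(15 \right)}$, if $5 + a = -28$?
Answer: $\frac{14948}{29315} \approx 0.50991$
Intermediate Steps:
$a = -33$ ($a = -5 - 28 = -33$)
$y{\left(l \right)} = \frac{1}{1 + l}$
$Q{\left(x \right)} = \frac{1}{1 + 2 x^{2}}$ ($Q{\left(x \right)} = \frac{1}{1 + x \left(x + x\right)} = \frac{1}{1 + x 2 x} = \frac{1}{1 + 2 x^{2}}$)
$w = \frac{33}{65}$ ($w = - \frac{-33}{65} = \left(-1\right) \left(- \frac{33}{65}\right) = \frac{33}{65} \approx 0.50769$)
$w + Q{\left(15 \right)} = \frac{33}{65} + \frac{1}{1 + 2 \cdot 15^{2}} = \frac{33}{65} + \frac{1}{1 + 2 \cdot 225} = \frac{33}{65} + \frac{1}{1 + 450} = \frac{33}{65} + \frac{1}{451} = \frac{14948}{29315}$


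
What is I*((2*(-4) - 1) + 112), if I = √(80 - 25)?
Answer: 103*√55 ≈ 763.87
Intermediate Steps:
I = √55 ≈ 7.4162
I*((2*(-4) - 1) + 112) = √55*((2*(-4) - 1) + 112) = √55*((-8 - 1) + 112) = √55*(-9 + 112) = √55*103 = 103*√55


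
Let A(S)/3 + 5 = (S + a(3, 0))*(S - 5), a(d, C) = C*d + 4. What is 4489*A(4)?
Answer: -175071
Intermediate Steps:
a(d, C) = 4 + C*d
A(S) = -15 + 3*(-5 + S)*(4 + S) (A(S) = -15 + 3*((S + (4 + 0*3))*(S - 5)) = -15 + 3*((S + (4 + 0))*(-5 + S)) = -15 + 3*((S + 4)*(-5 + S)) = -15 + 3*((4 + S)*(-5 + S)) = -15 + 3*((-5 + S)*(4 + S)) = -15 + 3*(-5 + S)*(4 + S))
4489*A(4) = 4489*(-75 - 3*4 + 3*4²) = 4489*(-75 - 12 + 3*16) = 4489*(-75 - 12 + 48) = 4489*(-39) = -175071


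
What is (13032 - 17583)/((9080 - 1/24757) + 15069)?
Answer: -112669107/597856792 ≈ -0.18846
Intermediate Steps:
(13032 - 17583)/((9080 - 1/24757) + 15069) = -4551/((9080 - 1*1/24757) + 15069) = -4551/((9080 - 1/24757) + 15069) = -4551/(224793559/24757 + 15069) = -4551/597856792/24757 = -4551*24757/597856792 = -112669107/597856792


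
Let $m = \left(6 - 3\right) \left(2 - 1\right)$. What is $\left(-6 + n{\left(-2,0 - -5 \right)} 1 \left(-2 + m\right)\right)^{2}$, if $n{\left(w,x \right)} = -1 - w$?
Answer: $25$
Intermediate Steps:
$m = 3$ ($m = 3 \cdot 1 = 3$)
$\left(-6 + n{\left(-2,0 - -5 \right)} 1 \left(-2 + m\right)\right)^{2} = \left(-6 + \left(-1 - -2\right) 1 \left(-2 + 3\right)\right)^{2} = \left(-6 + \left(-1 + 2\right) 1 \cdot 1\right)^{2} = \left(-6 + 1 \cdot 1 \cdot 1\right)^{2} = \left(-6 + 1 \cdot 1\right)^{2} = \left(-6 + 1\right)^{2} = \left(-5\right)^{2} = 25$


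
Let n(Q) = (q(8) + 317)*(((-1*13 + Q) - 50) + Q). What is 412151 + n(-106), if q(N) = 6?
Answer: 323326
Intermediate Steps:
n(Q) = -20349 + 646*Q (n(Q) = (6 + 317)*(((-1*13 + Q) - 50) + Q) = 323*(((-13 + Q) - 50) + Q) = 323*((-63 + Q) + Q) = 323*(-63 + 2*Q) = -20349 + 646*Q)
412151 + n(-106) = 412151 + (-20349 + 646*(-106)) = 412151 + (-20349 - 68476) = 412151 - 88825 = 323326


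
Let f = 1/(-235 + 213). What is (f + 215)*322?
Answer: 761369/11 ≈ 69215.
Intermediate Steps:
f = -1/22 (f = 1/(-22) = -1/22 ≈ -0.045455)
(f + 215)*322 = (-1/22 + 215)*322 = (4729/22)*322 = 761369/11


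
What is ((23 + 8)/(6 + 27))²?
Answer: 961/1089 ≈ 0.88246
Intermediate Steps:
((23 + 8)/(6 + 27))² = (31/33)² = 961/1089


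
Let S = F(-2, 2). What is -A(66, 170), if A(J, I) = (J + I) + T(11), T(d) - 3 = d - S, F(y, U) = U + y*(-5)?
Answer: -238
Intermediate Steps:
F(y, U) = U - 5*y
S = 12 (S = 2 - 5*(-2) = 2 + 10 = 12)
T(d) = -9 + d (T(d) = 3 + (d - 1*12) = 3 + (d - 12) = 3 + (-12 + d) = -9 + d)
A(J, I) = 2 + I + J (A(J, I) = (J + I) + (-9 + 11) = (I + J) + 2 = 2 + I + J)
-A(66, 170) = -(2 + 170 + 66) = -1*238 = -238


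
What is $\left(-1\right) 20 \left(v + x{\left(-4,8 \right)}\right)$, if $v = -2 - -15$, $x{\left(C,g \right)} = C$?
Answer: $-180$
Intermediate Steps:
$v = 13$ ($v = -2 + 15 = 13$)
$\left(-1\right) 20 \left(v + x{\left(-4,8 \right)}\right) = \left(-1\right) 20 \left(13 - 4\right) = \left(-20\right) 9 = -180$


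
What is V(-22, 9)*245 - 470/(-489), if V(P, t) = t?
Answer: 1078715/489 ≈ 2206.0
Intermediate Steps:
V(-22, 9)*245 - 470/(-489) = 9*245 - 470/(-489) = 2205 - 470*(-1/489) = 2205 + 470/489 = 1078715/489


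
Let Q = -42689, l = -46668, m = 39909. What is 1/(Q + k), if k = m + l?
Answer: -1/49448 ≈ -2.0223e-5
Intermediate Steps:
k = -6759 (k = 39909 - 46668 = -6759)
1/(Q + k) = 1/(-42689 - 6759) = 1/(-49448) = -1/49448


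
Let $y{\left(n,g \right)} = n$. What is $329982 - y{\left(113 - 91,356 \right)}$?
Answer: $329960$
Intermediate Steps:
$329982 - y{\left(113 - 91,356 \right)} = 329982 - \left(113 - 91\right) = 329982 - 22 = 329960$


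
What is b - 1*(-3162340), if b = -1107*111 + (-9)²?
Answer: 3039544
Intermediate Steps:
b = -122796 (b = -122877 + 81 = -122796)
b - 1*(-3162340) = -122796 - 1*(-3162340) = -122796 + 3162340 = 3039544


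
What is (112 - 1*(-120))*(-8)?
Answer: -1856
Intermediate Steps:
(112 - 1*(-120))*(-8) = (112 + 120)*(-8) = 232*(-8) = -1856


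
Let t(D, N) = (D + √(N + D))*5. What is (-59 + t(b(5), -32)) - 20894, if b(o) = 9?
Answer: -20908 + 5*I*√23 ≈ -20908.0 + 23.979*I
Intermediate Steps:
t(D, N) = 5*D + 5*√(D + N) (t(D, N) = (D + √(D + N))*5 = 5*D + 5*√(D + N))
(-59 + t(b(5), -32)) - 20894 = (-59 + (5*9 + 5*√(9 - 32))) - 20894 = (-59 + (45 + 5*√(-23))) - 20894 = (-59 + (45 + 5*(I*√23))) - 20894 = (-59 + (45 + 5*I*√23)) - 20894 = (-14 + 5*I*√23) - 20894 = -20908 + 5*I*√23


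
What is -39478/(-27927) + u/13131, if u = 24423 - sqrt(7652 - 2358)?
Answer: 133382971/40745493 - sqrt(5294)/13131 ≈ 3.2680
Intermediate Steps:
u = 24423 - sqrt(5294) ≈ 24350.
-39478/(-27927) + u/13131 = -39478/(-27927) + (24423 - sqrt(5294))/13131 = -39478*(-1/27927) + (24423 - sqrt(5294))*(1/13131) = 39478/27927 + (8141/4377 - sqrt(5294)/13131) = 133382971/40745493 - sqrt(5294)/13131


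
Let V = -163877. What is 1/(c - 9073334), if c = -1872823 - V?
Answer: -1/10782280 ≈ -9.2745e-8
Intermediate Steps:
c = -1708946 (c = -1872823 - 1*(-163877) = -1872823 + 163877 = -1708946)
1/(c - 9073334) = 1/(-1708946 - 9073334) = 1/(-10782280) = -1/10782280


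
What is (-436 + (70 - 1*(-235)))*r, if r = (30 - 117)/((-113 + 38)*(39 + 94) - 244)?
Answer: -11397/10219 ≈ -1.1153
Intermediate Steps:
r = 87/10219 (r = -87/(-75*133 - 244) = -87/(-9975 - 244) = -87/(-10219) = -87*(-1/10219) = 87/10219 ≈ 0.0085136)
(-436 + (70 - 1*(-235)))*r = (-436 + (70 - 1*(-235)))*(87/10219) = (-436 + (70 + 235))*(87/10219) = (-436 + 305)*(87/10219) = -131*87/10219 = -11397/10219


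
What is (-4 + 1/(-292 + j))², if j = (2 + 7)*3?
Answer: 1125721/70225 ≈ 16.030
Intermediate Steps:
j = 27 (j = 9*3 = 27)
(-4 + 1/(-292 + j))² = (-4 + 1/(-292 + 27))² = (-4 + 1/(-265))² = (-4 - 1/265)² = (-1061/265)² = 1125721/70225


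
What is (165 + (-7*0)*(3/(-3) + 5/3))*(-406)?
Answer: -66990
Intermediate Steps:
(165 + (-7*0)*(3/(-3) + 5/3))*(-406) = (165 + 0*(3*(-⅓) + 5*(⅓)))*(-406) = (165 + 0*(-1 + 5/3))*(-406) = (165 + 0*(⅔))*(-406) = (165 + 0)*(-406) = 165*(-406) = -66990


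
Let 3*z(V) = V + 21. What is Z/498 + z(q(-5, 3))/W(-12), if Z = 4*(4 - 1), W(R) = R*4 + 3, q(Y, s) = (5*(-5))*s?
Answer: 176/415 ≈ 0.42410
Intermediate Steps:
q(Y, s) = -25*s
z(V) = 7 + V/3 (z(V) = (V + 21)/3 = (21 + V)/3 = 7 + V/3)
W(R) = 3 + 4*R (W(R) = 4*R + 3 = 3 + 4*R)
Z = 12 (Z = 4*3 = 12)
Z/498 + z(q(-5, 3))/W(-12) = 12/498 + (7 + (-25*3)/3)/(3 + 4*(-12)) = 12*(1/498) + (7 + (⅓)*(-75))/(3 - 48) = 2/83 + (7 - 25)/(-45) = 2/83 - 18*(-1/45) = 2/83 + ⅖ = 176/415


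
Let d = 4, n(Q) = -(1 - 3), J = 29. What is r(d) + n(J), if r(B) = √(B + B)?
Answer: 2 + 2*√2 ≈ 4.8284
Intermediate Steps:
n(Q) = 2 (n(Q) = -1*(-2) = 2)
r(B) = √2*√B (r(B) = √(2*B) = √2*√B)
r(d) + n(J) = √2*√4 + 2 = √2*2 + 2 = 2*√2 + 2 = 2 + 2*√2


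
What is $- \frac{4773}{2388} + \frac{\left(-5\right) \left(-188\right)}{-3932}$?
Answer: $- \frac{1751013}{782468} \approx -2.2378$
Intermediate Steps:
$- \frac{4773}{2388} + \frac{\left(-5\right) \left(-188\right)}{-3932} = \left(-4773\right) \frac{1}{2388} + 940 \left(- \frac{1}{3932}\right) = - \frac{1591}{796} - \frac{235}{983} = - \frac{1751013}{782468}$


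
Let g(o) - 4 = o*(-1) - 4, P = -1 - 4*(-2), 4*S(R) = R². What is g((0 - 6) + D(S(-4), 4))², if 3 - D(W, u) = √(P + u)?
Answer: (3 + √11)² ≈ 39.900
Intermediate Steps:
S(R) = R²/4
P = 7 (P = -1 + 8 = 7)
D(W, u) = 3 - √(7 + u)
g(o) = -o (g(o) = 4 + (o*(-1) - 4) = 4 + (-o - 4) = 4 + (-4 - o) = -o)
g((0 - 6) + D(S(-4), 4))² = (-((0 - 6) + (3 - √(7 + 4))))² = (-(-6 + (3 - √11)))² = (-(-3 - √11))² = (3 + √11)²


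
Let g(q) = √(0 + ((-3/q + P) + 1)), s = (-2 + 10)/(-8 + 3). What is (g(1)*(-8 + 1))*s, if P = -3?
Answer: 56*I*√5/5 ≈ 25.044*I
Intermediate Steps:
s = -8/5 (s = 8/(-5) = 8*(-⅕) = -8/5 ≈ -1.6000)
g(q) = √(-2 - 3/q) (g(q) = √(0 + ((-3/q - 3) + 1)) = √(0 + ((-3 - 3/q) + 1)) = √(0 + (-2 - 3/q)) = √(-2 - 3/q))
(g(1)*(-8 + 1))*s = (√(-2 - 3/1)*(-8 + 1))*(-8/5) = (√(-2 - 3*1)*(-7))*(-8/5) = (√(-2 - 3)*(-7))*(-8/5) = (√(-5)*(-7))*(-8/5) = ((I*√5)*(-7))*(-8/5) = -7*I*√5*(-8/5) = 56*I*√5/5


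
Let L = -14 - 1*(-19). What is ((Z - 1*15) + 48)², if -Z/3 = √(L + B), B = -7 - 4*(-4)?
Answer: 1215 - 198*√14 ≈ 474.15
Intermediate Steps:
L = 5 (L = -14 + 19 = 5)
B = 9 (B = -7 - 1*(-16) = -7 + 16 = 9)
Z = -3*√14 (Z = -3*√(5 + 9) = -3*√14 ≈ -11.225)
((Z - 1*15) + 48)² = ((-3*√14 - 1*15) + 48)² = ((-3*√14 - 15) + 48)² = ((-15 - 3*√14) + 48)² = (33 - 3*√14)²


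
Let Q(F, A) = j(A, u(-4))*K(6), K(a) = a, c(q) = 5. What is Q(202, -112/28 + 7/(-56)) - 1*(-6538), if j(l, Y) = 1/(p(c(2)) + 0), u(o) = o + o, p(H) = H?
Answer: 32696/5 ≈ 6539.2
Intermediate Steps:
u(o) = 2*o
j(l, Y) = ⅕ (j(l, Y) = 1/(5 + 0) = 1/5 = ⅕)
Q(F, A) = 6/5 (Q(F, A) = (⅕)*6 = 6/5)
Q(202, -112/28 + 7/(-56)) - 1*(-6538) = 6/5 - 1*(-6538) = 6/5 + 6538 = 32696/5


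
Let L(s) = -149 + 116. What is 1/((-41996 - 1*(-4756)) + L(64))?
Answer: -1/37273 ≈ -2.6829e-5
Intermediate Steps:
L(s) = -33
1/((-41996 - 1*(-4756)) + L(64)) = 1/((-41996 - 1*(-4756)) - 33) = 1/((-41996 + 4756) - 33) = 1/(-37240 - 33) = 1/(-37273) = -1/37273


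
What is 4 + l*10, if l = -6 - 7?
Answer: -126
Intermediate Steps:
l = -13
4 + l*10 = 4 - 13*10 = 4 - 130 = -126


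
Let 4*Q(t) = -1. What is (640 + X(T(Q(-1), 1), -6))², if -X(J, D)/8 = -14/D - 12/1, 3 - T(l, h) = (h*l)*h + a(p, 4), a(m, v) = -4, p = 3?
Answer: 4631104/9 ≈ 5.1457e+5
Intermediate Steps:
Q(t) = -¼ (Q(t) = (¼)*(-1) = -¼)
T(l, h) = 7 - l*h² (T(l, h) = 3 - ((h*l)*h - 4) = 3 - (l*h² - 4) = 3 - (-4 + l*h²) = 3 + (4 - l*h²) = 7 - l*h²)
X(J, D) = 96 + 112/D (X(J, D) = -8*(-14/D - 12/1) = -8*(-14/D - 12*1) = -8*(-14/D - 12) = -8*(-12 - 14/D) = 96 + 112/D)
(640 + X(T(Q(-1), 1), -6))² = (640 + (96 + 112/(-6)))² = (640 + (96 + 112*(-⅙)))² = (640 + (96 - 56/3))² = (640 + 232/3)² = (2152/3)² = 4631104/9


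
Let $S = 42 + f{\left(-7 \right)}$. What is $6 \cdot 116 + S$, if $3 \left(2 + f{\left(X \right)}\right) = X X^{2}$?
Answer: $\frac{1865}{3} \approx 621.67$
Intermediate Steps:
$f{\left(X \right)} = -2 + \frac{X^{3}}{3}$ ($f{\left(X \right)} = -2 + \frac{X X^{2}}{3} = -2 + \frac{X^{3}}{3}$)
$S = - \frac{223}{3}$ ($S = 42 + \left(-2 + \frac{\left(-7\right)^{3}}{3}\right) = 42 + \left(-2 + \frac{1}{3} \left(-343\right)\right) = 42 - \frac{349}{3} = - \frac{223}{3} \approx -74.333$)
$6 \cdot 116 + S = 6 \cdot 116 - \frac{223}{3} = 696 - \frac{223}{3} = \frac{1865}{3}$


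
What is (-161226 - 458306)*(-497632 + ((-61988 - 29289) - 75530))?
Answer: 411641222548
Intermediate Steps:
(-161226 - 458306)*(-497632 + ((-61988 - 29289) - 75530)) = -619532*(-497632 + (-91277 - 75530)) = -619532*(-497632 - 166807) = -619532*(-664439) = 411641222548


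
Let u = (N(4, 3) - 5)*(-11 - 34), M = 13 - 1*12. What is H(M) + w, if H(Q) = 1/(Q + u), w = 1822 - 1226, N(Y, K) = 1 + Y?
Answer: 597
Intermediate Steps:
M = 1 (M = 13 - 12 = 1)
w = 596
u = 0 (u = ((1 + 4) - 5)*(-11 - 34) = (5 - 5)*(-45) = 0*(-45) = 0)
H(Q) = 1/Q (H(Q) = 1/(Q + 0) = 1/Q)
H(M) + w = 1/1 + 596 = 1 + 596 = 597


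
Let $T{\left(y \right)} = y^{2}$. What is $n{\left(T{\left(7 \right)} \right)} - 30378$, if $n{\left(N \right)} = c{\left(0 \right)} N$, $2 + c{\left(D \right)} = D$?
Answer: $-30476$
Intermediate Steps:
$c{\left(D \right)} = -2 + D$
$n{\left(N \right)} = - 2 N$ ($n{\left(N \right)} = \left(-2 + 0\right) N = - 2 N$)
$n{\left(T{\left(7 \right)} \right)} - 30378 = - 2 \cdot 7^{2} - 30378 = \left(-2\right) 49 - 30378 = -98 - 30378 = -30476$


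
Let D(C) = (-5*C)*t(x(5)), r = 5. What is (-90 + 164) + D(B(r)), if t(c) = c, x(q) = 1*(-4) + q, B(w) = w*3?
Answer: -1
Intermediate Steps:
B(w) = 3*w
x(q) = -4 + q
D(C) = -5*C (D(C) = (-5*C)*(-4 + 5) = -5*C*1 = -5*C)
(-90 + 164) + D(B(r)) = (-90 + 164) - 15*5 = 74 - 5*15 = 74 - 75 = -1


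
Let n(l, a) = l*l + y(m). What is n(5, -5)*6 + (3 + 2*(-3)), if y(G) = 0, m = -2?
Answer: 147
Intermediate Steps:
n(l, a) = l² (n(l, a) = l*l + 0 = l² + 0 = l²)
n(5, -5)*6 + (3 + 2*(-3)) = 5²*6 + (3 + 2*(-3)) = 25*6 + (3 - 6) = 150 - 3 = 147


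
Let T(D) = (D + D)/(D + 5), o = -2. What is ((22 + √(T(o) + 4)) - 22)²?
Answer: 8/3 ≈ 2.6667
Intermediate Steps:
T(D) = 2*D/(5 + D) (T(D) = (2*D)/(5 + D) = 2*D/(5 + D))
((22 + √(T(o) + 4)) - 22)² = ((22 + √(2*(-2)/(5 - 2) + 4)) - 22)² = ((22 + √(2*(-2)/3 + 4)) - 22)² = ((22 + √(2*(-2)*(⅓) + 4)) - 22)² = ((22 + √(-4/3 + 4)) - 22)² = ((22 + √(8/3)) - 22)² = ((22 + 2*√6/3) - 22)² = (2*√6/3)² = 8/3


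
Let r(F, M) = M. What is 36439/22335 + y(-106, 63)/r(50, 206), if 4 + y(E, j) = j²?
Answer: 96064709/4601010 ≈ 20.879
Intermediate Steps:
y(E, j) = -4 + j²
36439/22335 + y(-106, 63)/r(50, 206) = 36439/22335 + (-4 + 63²)/206 = 36439*(1/22335) + (-4 + 3969)*(1/206) = 36439/22335 + 3965*(1/206) = 36439/22335 + 3965/206 = 96064709/4601010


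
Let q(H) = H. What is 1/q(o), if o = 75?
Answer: 1/75 ≈ 0.013333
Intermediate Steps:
1/q(o) = 1/75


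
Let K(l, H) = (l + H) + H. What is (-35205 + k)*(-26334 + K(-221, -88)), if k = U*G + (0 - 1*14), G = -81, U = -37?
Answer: 861326282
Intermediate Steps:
K(l, H) = l + 2*H (K(l, H) = (H + l) + H = l + 2*H)
k = 2983 (k = -37*(-81) + (0 - 1*14) = 2997 + (0 - 14) = 2997 - 14 = 2983)
(-35205 + k)*(-26334 + K(-221, -88)) = (-35205 + 2983)*(-26334 + (-221 + 2*(-88))) = -32222*(-26334 + (-221 - 176)) = -32222*(-26334 - 397) = -32222*(-26731) = 861326282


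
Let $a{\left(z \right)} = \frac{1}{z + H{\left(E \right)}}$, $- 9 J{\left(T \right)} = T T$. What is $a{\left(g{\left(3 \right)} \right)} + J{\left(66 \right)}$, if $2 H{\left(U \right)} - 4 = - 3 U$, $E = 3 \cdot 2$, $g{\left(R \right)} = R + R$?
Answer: $-485$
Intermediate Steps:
$g{\left(R \right)} = 2 R$
$E = 6$
$H{\left(U \right)} = 2 - \frac{3 U}{2}$ ($H{\left(U \right)} = 2 + \frac{\left(-3\right) U}{2} = 2 - \frac{3 U}{2}$)
$J{\left(T \right)} = - \frac{T^{2}}{9}$ ($J{\left(T \right)} = - \frac{T T}{9} = - \frac{T^{2}}{9}$)
$a{\left(z \right)} = \frac{1}{-7 + z}$ ($a{\left(z \right)} = \frac{1}{z + \left(2 - 9\right)} = \frac{1}{z - 7} = \frac{1}{-7 + z}$)
$a{\left(g{\left(3 \right)} \right)} + J{\left(66 \right)} = \frac{1}{-7 + 2 \cdot 3} - \frac{66^{2}}{9} = \frac{1}{-7 + 6} - 484 = \frac{1}{-1} - 484 = -1 - 484 = -485$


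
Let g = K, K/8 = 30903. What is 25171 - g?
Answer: -222053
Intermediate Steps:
K = 247224 (K = 8*30903 = 247224)
g = 247224
25171 - g = 25171 - 1*247224 = 25171 - 247224 = -222053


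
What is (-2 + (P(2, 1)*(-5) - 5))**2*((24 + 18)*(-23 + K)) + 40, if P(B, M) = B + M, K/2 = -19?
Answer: -1239968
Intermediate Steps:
K = -38 (K = 2*(-19) = -38)
(-2 + (P(2, 1)*(-5) - 5))**2*((24 + 18)*(-23 + K)) + 40 = (-2 + ((2 + 1)*(-5) - 5))**2*((24 + 18)*(-23 - 38)) + 40 = (-2 + (3*(-5) - 5))**2*(42*(-61)) + 40 = (-2 + (-15 - 5))**2*(-2562) + 40 = (-2 - 20)**2*(-2562) + 40 = (-22)**2*(-2562) + 40 = 484*(-2562) + 40 = -1240008 + 40 = -1239968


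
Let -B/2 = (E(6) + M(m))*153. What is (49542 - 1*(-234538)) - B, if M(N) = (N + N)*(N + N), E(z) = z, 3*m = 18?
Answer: 329980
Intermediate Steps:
m = 6 (m = (⅓)*18 = 6)
M(N) = 4*N² (M(N) = (2*N)*(2*N) = 4*N²)
B = -45900 (B = -2*(6 + 4*6²)*153 = -2*(6 + 4*36)*153 = -2*(6 + 144)*153 = -300*153 = -2*22950 = -45900)
(49542 - 1*(-234538)) - B = (49542 - 1*(-234538)) - 1*(-45900) = (49542 + 234538) + 45900 = 284080 + 45900 = 329980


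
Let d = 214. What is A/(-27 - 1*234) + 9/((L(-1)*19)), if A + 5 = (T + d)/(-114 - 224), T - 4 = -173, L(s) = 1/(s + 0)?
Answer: -760997/1676142 ≈ -0.45402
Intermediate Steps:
L(s) = 1/s
T = -169 (T = 4 - 173 = -169)
A = -1735/338 (A = -5 + (-169 + 214)/(-114 - 224) = -5 + 45/(-338) = -5 + 45*(-1/338) = -5 - 45/338 = -1735/338 ≈ -5.1331)
A/(-27 - 1*234) + 9/((L(-1)*19)) = -1735/(338*(-27 - 1*234)) + 9/((19/(-1))) = -1735/(338*(-27 - 234)) + 9/((-1*19)) = -1735/338/(-261) + 9/(-19) = -1735/338*(-1/261) + 9*(-1/19) = 1735/88218 - 9/19 = -760997/1676142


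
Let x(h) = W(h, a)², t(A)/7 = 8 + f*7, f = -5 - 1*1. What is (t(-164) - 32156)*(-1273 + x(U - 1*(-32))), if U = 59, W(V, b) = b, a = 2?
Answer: 41107986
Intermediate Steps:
f = -6 (f = -5 - 1 = -6)
t(A) = -238 (t(A) = 7*(8 - 6*7) = 7*(8 - 42) = 7*(-34) = -238)
x(h) = 4 (x(h) = 2² = 4)
(t(-164) - 32156)*(-1273 + x(U - 1*(-32))) = (-238 - 32156)*(-1273 + 4) = -32394*(-1269) = 41107986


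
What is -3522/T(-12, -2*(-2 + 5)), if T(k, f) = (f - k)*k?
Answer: 587/12 ≈ 48.917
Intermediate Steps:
T(k, f) = k*(f - k)
-3522/T(-12, -2*(-2 + 5)) = -3522*(-1/(12*(-2*(-2 + 5) - 1*(-12)))) = -3522*(-1/(12*(-2*3 + 12))) = -3522*(-1/(12*(-6 + 12))) = -3522/((-12*6)) = -3522/(-72) = -3522*(-1/72) = 587/12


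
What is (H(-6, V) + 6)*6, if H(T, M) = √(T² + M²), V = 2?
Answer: 36 + 12*√10 ≈ 73.947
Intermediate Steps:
H(T, M) = √(M² + T²)
(H(-6, V) + 6)*6 = (√(2² + (-6)²) + 6)*6 = (√(4 + 36) + 6)*6 = (√40 + 6)*6 = (2*√10 + 6)*6 = (6 + 2*√10)*6 = 36 + 12*√10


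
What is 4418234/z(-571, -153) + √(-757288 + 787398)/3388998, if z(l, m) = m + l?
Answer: -2209117/362 + √30110/3388998 ≈ -6102.5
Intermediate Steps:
z(l, m) = l + m
4418234/z(-571, -153) + √(-757288 + 787398)/3388998 = 4418234/(-571 - 153) + √(-757288 + 787398)/3388998 = 4418234/(-724) + √30110*(1/3388998) = 4418234*(-1/724) + √30110/3388998 = -2209117/362 + √30110/3388998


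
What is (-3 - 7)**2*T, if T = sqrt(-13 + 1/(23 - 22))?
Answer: 200*I*sqrt(3) ≈ 346.41*I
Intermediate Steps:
T = 2*I*sqrt(3) (T = sqrt(-13 + 1/1) = sqrt(-13 + 1) = sqrt(-12) = 2*I*sqrt(3) ≈ 3.4641*I)
(-3 - 7)**2*T = (-3 - 7)**2*(2*I*sqrt(3)) = (-10)**2*(2*I*sqrt(3)) = 100*(2*I*sqrt(3)) = 200*I*sqrt(3)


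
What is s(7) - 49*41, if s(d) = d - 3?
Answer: -2005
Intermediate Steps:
s(d) = -3 + d
s(7) - 49*41 = (-3 + 7) - 49*41 = 4 - 2009 = -2005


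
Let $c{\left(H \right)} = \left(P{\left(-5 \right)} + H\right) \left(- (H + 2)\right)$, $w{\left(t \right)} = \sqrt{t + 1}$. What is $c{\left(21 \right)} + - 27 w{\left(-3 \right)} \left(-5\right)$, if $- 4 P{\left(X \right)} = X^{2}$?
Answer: $- \frac{1357}{4} + 135 i \sqrt{2} \approx -339.25 + 190.92 i$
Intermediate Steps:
$w{\left(t \right)} = \sqrt{1 + t}$
$P{\left(X \right)} = - \frac{X^{2}}{4}$
$c{\left(H \right)} = \left(-2 - H\right) \left(- \frac{25}{4} + H\right)$ ($c{\left(H \right)} = \left(- \frac{\left(-5\right)^{2}}{4} + H\right) \left(- (H + 2)\right) = \left(\left(- \frac{1}{4}\right) 25 + H\right) \left(- (2 + H)\right) = \left(- \frac{25}{4} + H\right) \left(-2 - H\right) = \left(-2 - H\right) \left(- \frac{25}{4} + H\right)$)
$c{\left(21 \right)} + - 27 w{\left(-3 \right)} \left(-5\right) = \left(\frac{25}{2} - 21^{2} + \frac{17}{4} \cdot 21\right) + - 27 \sqrt{1 - 3} \left(-5\right) = \left(\frac{25}{2} - 441 + \frac{357}{4}\right) + - 27 \sqrt{-2} \left(-5\right) = \left(\frac{25}{2} - 441 + \frac{357}{4}\right) + - 27 i \sqrt{2} \left(-5\right) = - \frac{1357}{4} + - 27 i \sqrt{2} \left(-5\right) = - \frac{1357}{4} + 135 i \sqrt{2}$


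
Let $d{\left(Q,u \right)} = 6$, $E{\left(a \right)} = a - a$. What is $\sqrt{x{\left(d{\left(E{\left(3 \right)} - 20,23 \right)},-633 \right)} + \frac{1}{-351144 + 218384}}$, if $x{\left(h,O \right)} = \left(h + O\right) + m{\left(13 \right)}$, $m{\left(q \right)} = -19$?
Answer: $\frac{i \sqrt{2846472675590}}{66380} \approx 25.417 i$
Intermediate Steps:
$E{\left(a \right)} = 0$
$x{\left(h,O \right)} = -19 + O + h$ ($x{\left(h,O \right)} = \left(h + O\right) - 19 = \left(O + h\right) - 19 = -19 + O + h$)
$\sqrt{x{\left(d{\left(E{\left(3 \right)} - 20,23 \right)},-633 \right)} + \frac{1}{-351144 + 218384}} = \sqrt{\left(-19 - 633 + 6\right) + \frac{1}{-351144 + 218384}} = \sqrt{-646 + \frac{1}{-132760}} = \sqrt{-646 - \frac{1}{132760}} = \sqrt{- \frac{85762961}{132760}} = \frac{i \sqrt{2846472675590}}{66380}$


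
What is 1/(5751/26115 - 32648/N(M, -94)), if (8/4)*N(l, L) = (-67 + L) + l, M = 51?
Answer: 1741/1033841 ≈ 0.0016840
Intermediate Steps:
N(l, L) = -67/2 + L/2 + l/2 (N(l, L) = ((-67 + L) + l)/2 = (-67 + L + l)/2 = -67/2 + L/2 + l/2)
1/(5751/26115 - 32648/N(M, -94)) = 1/(5751/26115 - 32648/(-67/2 + (½)*(-94) + (½)*51)) = 1/(5751*(1/26115) - 32648/(-67/2 - 47 + 51/2)) = 1/(1917/8705 - 32648/(-55)) = 1/(1917/8705 - 32648*(-1/55)) = 1/(1917/8705 + 2968/5) = 1/(1033841/1741) = 1741/1033841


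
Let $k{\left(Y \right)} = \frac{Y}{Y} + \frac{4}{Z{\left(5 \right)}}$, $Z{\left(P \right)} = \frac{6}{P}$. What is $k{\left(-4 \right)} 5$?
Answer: $\frac{65}{3} \approx 21.667$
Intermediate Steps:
$k{\left(Y \right)} = \frac{13}{3}$ ($k{\left(Y \right)} = \frac{Y}{Y} + \frac{4}{6 \cdot \frac{1}{5}} = 1 + \frac{4}{6 \cdot \frac{1}{5}} = 1 + \frac{4}{\frac{6}{5}} = 1 + 4 \cdot \frac{5}{6} = 1 + \frac{10}{3} = \frac{13}{3}$)
$k{\left(-4 \right)} 5 = \frac{13}{3} \cdot 5 = \frac{65}{3}$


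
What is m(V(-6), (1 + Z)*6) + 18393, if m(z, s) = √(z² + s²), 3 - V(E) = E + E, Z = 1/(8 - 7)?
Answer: 18393 + 3*√41 ≈ 18412.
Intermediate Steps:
Z = 1 (Z = 1/1 = 1)
V(E) = 3 - 2*E (V(E) = 3 - (E + E) = 3 - 2*E)
m(z, s) = √(s² + z²)
m(V(-6), (1 + Z)*6) + 18393 = √(((1 + 1)*6)² + (3 - 2*(-6))²) + 18393 = √((2*6)² + (3 + 12)²) + 18393 = √(12² + 15²) + 18393 = √(144 + 225) + 18393 = √369 + 18393 = 3*√41 + 18393 = 18393 + 3*√41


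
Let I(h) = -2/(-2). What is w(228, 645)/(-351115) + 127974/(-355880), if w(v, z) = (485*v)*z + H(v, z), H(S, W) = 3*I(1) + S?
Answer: -363254807247/1785068660 ≈ -203.50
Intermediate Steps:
I(h) = 1 (I(h) = -2*(-½) = 1)
H(S, W) = 3 + S (H(S, W) = 3*1 + S = 3 + S)
w(v, z) = 3 + v + 485*v*z (w(v, z) = (485*v)*z + (3 + v) = 485*v*z + (3 + v) = 3 + v + 485*v*z)
w(228, 645)/(-351115) + 127974/(-355880) = (3 + 228 + 485*228*645)/(-351115) + 127974/(-355880) = (3 + 228 + 71324100)*(-1/351115) + 127974*(-1/355880) = 71324331*(-1/351115) - 9141/25420 = -71324331/351115 - 9141/25420 = -363254807247/1785068660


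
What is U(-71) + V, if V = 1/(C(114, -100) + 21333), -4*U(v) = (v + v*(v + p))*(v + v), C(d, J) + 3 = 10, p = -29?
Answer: 5324959531/21340 ≈ 2.4953e+5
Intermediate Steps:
C(d, J) = 7 (C(d, J) = -3 + 10 = 7)
U(v) = -v*(v + v*(-29 + v))/2 (U(v) = -(v + v*(v - 29))*(v + v)/4 = -(v + v*(-29 + v))*2*v/4 = -v*(v + v*(-29 + v))/2)
V = 1/21340 (V = 1/(7 + 21333) = 1/21340 ≈ 4.6860e-5)
U(-71) + V = (½)*(-71)²*(28 - 1*(-71)) + 1/21340 = (½)*5041*(28 + 71) + 1/21340 = (½)*5041*99 + 1/21340 = 499059/2 + 1/21340 = 5324959531/21340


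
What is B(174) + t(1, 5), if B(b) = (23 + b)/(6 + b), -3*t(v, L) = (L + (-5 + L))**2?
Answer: -1303/180 ≈ -7.2389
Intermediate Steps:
t(v, L) = -(-5 + 2*L)**2/3 (t(v, L) = -(L + (-5 + L))**2/3 = -(-5 + 2*L)**2/3)
B(b) = (23 + b)/(6 + b)
B(174) + t(1, 5) = (23 + 174)/(6 + 174) - (-5 + 2*5)**2/3 = 197/180 - (-5 + 10)**2/3 = (1/180)*197 - 1/3*5**2 = 197/180 - 1/3*25 = 197/180 - 25/3 = -1303/180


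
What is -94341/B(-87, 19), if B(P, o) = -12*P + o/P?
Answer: -8207667/90809 ≈ -90.384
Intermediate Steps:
B(P, o) = -12*P + o/P
-94341/B(-87, 19) = -94341/(-12*(-87) + 19/(-87)) = -94341/(1044 + 19*(-1/87)) = -94341/(1044 - 19/87) = -94341/90809/87 = -94341*87/90809 = -8207667/90809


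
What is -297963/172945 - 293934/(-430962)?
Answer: -12929385796/12422120515 ≈ -1.0408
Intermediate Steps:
-297963/172945 - 293934/(-430962) = -297963*1/172945 - 293934*(-1/430962) = -297963/172945 + 48989/71827 = -12929385796/12422120515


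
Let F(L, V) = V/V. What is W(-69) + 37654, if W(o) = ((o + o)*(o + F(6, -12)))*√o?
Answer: 37654 + 9384*I*√69 ≈ 37654.0 + 77949.0*I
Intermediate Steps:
F(L, V) = 1
W(o) = 2*o^(3/2)*(1 + o) (W(o) = ((o + o)*(o + 1))*√o = ((2*o)*(1 + o))*√o = (2*o*(1 + o))*√o = 2*o^(3/2)*(1 + o))
W(-69) + 37654 = 2*(-69)^(3/2)*(1 - 69) + 37654 = 2*(-69*I*√69)*(-68) + 37654 = 9384*I*√69 + 37654 = 37654 + 9384*I*√69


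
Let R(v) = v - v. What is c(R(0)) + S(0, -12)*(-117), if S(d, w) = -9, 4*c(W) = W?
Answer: 1053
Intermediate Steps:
R(v) = 0
c(W) = W/4
c(R(0)) + S(0, -12)*(-117) = (1/4)*0 - 9*(-117) = 0 + 1053 = 1053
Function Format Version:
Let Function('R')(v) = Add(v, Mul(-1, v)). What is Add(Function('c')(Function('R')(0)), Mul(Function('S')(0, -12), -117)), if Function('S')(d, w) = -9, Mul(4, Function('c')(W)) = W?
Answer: 1053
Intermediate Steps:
Function('R')(v) = 0
Function('c')(W) = Mul(Rational(1, 4), W)
Add(Function('c')(Function('R')(0)), Mul(Function('S')(0, -12), -117)) = Add(Mul(Rational(1, 4), 0), Mul(-9, -117)) = Add(0, 1053) = 1053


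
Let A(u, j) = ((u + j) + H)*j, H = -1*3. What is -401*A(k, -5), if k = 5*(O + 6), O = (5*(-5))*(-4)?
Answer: 1046610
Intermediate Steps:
H = -3
O = 100 (O = -25*(-4) = 100)
k = 530 (k = 5*(100 + 6) = 5*106 = 530)
A(u, j) = j*(-3 + j + u) (A(u, j) = ((u + j) - 3)*j = ((j + u) - 3)*j = (-3 + j + u)*j = j*(-3 + j + u))
-401*A(k, -5) = -(-2005)*(-3 - 5 + 530) = -(-2005)*522 = -401*(-2610) = 1046610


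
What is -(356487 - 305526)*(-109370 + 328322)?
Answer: -11158012872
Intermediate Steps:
-(356487 - 305526)*(-109370 + 328322) = -50961*218952 = -1*11158012872 = -11158012872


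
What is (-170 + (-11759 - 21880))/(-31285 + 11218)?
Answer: 33809/20067 ≈ 1.6848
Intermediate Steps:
(-170 + (-11759 - 21880))/(-31285 + 11218) = (-170 - 33639)/(-20067) = -33809*(-1/20067) = 33809/20067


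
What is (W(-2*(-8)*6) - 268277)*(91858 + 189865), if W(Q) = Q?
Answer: -75552755863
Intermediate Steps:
(W(-2*(-8)*6) - 268277)*(91858 + 189865) = (-2*(-8)*6 - 268277)*(91858 + 189865) = (16*6 - 268277)*281723 = (96 - 268277)*281723 = -268181*281723 = -75552755863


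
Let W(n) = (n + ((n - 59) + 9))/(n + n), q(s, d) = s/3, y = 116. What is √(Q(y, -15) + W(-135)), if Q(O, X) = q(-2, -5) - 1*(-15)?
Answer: √1257/9 ≈ 3.9394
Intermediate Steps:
q(s, d) = s/3 (q(s, d) = s*(⅓) = s/3)
W(n) = (-50 + 2*n)/(2*n) (W(n) = (n + ((-59 + n) + 9))/((2*n)) = (n + (-50 + n))*(1/(2*n)) = (-50 + 2*n)*(1/(2*n)) = (-50 + 2*n)/(2*n))
Q(O, X) = 43/3 (Q(O, X) = (⅓)*(-2) - 1*(-15) = -⅔ + 15 = 43/3)
√(Q(y, -15) + W(-135)) = √(43/3 + (-25 - 135)/(-135)) = √(43/3 - 1/135*(-160)) = √(43/3 + 32/27) = √(419/27) = √1257/9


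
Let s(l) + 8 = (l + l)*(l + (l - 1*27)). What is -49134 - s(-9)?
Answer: -49936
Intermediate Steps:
s(l) = -8 + 2*l*(-27 + 2*l) (s(l) = -8 + (l + l)*(l + (l - 1*27)) = -8 + (2*l)*(l + (l - 27)) = -8 + (2*l)*(l + (-27 + l)) = -8 + (2*l)*(-27 + 2*l) = -8 + 2*l*(-27 + 2*l))
-49134 - s(-9) = -49134 - (-8 - 54*(-9) + 4*(-9)²) = -49134 - (-8 + 486 + 4*81) = -49134 - (-8 + 486 + 324) = -49134 - 1*802 = -49134 - 802 = -49936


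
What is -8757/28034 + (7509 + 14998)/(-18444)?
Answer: -396237673/258529548 ≈ -1.5327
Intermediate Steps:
-8757/28034 + (7509 + 14998)/(-18444) = -8757*1/28034 + 22507*(-1/18444) = -8757/28034 - 22507/18444 = -396237673/258529548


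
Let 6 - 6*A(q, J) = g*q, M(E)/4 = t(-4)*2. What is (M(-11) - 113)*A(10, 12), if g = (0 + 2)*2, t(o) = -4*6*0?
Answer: 1921/3 ≈ 640.33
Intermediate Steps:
t(o) = 0 (t(o) = -24*0 = 0)
M(E) = 0 (M(E) = 4*(0*2) = 4*0 = 0)
g = 4 (g = 2*2 = 4)
A(q, J) = 1 - 2*q/3
(M(-11) - 113)*A(10, 12) = (0 - 113)*(1 - ⅔*10) = -113*(1 - 20/3) = -113*(-17/3) = 1921/3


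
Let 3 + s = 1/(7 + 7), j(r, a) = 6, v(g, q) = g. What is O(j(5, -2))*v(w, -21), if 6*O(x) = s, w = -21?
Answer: 41/4 ≈ 10.250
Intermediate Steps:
s = -41/14 (s = -3 + 1/(7 + 7) = -3 + 1/14 = -41/14 ≈ -2.9286)
O(x) = -41/84 (O(x) = (1/6)*(-41/14) = -41/84)
O(j(5, -2))*v(w, -21) = -41/84*(-21) = 41/4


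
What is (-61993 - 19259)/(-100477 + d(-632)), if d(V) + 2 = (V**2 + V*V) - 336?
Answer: -81252/698033 ≈ -0.11640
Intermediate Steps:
d(V) = -338 + 2*V**2 (d(V) = -2 + ((V**2 + V*V) - 336) = -2 + ((V**2 + V**2) - 336) = -2 + (2*V**2 - 336) = -2 + (-336 + 2*V**2) = -338 + 2*V**2)
(-61993 - 19259)/(-100477 + d(-632)) = (-61993 - 19259)/(-100477 + (-338 + 2*(-632)**2)) = -81252/(-100477 + (-338 + 2*399424)) = -81252/(-100477 + (-338 + 798848)) = -81252/(-100477 + 798510) = -81252/698033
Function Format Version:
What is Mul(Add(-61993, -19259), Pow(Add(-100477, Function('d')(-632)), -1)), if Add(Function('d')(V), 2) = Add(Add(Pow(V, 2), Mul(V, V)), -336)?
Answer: Rational(-81252, 698033) ≈ -0.11640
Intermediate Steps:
Function('d')(V) = Add(-338, Mul(2, Pow(V, 2))) (Function('d')(V) = Add(-2, Add(Add(Pow(V, 2), Mul(V, V)), -336)) = Add(-2, Add(Add(Pow(V, 2), Pow(V, 2)), -336)) = Add(-2, Add(Mul(2, Pow(V, 2)), -336)) = Add(-2, Add(-336, Mul(2, Pow(V, 2)))) = Add(-338, Mul(2, Pow(V, 2))))
Mul(Add(-61993, -19259), Pow(Add(-100477, Function('d')(-632)), -1)) = Mul(Add(-61993, -19259), Pow(Add(-100477, Add(-338, Mul(2, Pow(-632, 2)))), -1)) = Mul(-81252, Pow(Add(-100477, Add(-338, Mul(2, 399424))), -1)) = Mul(-81252, Pow(Add(-100477, Add(-338, 798848)), -1)) = Mul(-81252, Pow(Add(-100477, 798510), -1)) = Mul(-81252, Pow(698033, -1)) = Mul(-81252, Rational(1, 698033)) = Rational(-81252, 698033)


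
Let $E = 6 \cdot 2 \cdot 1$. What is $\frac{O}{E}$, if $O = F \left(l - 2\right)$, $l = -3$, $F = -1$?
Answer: $\frac{5}{12} \approx 0.41667$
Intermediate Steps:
$E = 12$ ($E = 12 \cdot 1 = 12$)
$O = 5$ ($O = - (-3 - 2) = \left(-1\right) \left(-5\right) = 5$)
$\frac{O}{E} = \frac{5}{12}$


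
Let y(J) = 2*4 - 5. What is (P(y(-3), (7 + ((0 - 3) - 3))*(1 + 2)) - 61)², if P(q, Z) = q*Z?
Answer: 2704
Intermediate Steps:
y(J) = 3 (y(J) = 8 - 5 = 3)
P(q, Z) = Z*q
(P(y(-3), (7 + ((0 - 3) - 3))*(1 + 2)) - 61)² = (((7 + ((0 - 3) - 3))*(1 + 2))*3 - 61)² = (((7 + (-3 - 3))*3)*3 - 61)² = (((7 - 6)*3)*3 - 61)² = ((1*3)*3 - 61)² = (3*3 - 61)² = (9 - 61)² = (-52)² = 2704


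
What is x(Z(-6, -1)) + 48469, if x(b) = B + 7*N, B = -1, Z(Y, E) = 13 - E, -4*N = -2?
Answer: 96943/2 ≈ 48472.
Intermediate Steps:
N = ½ (N = -¼*(-2) = ½ ≈ 0.50000)
x(b) = 5/2 (x(b) = -1 + 7*(½) = -1 + 7/2 = 5/2)
x(Z(-6, -1)) + 48469 = 5/2 + 48469 = 96943/2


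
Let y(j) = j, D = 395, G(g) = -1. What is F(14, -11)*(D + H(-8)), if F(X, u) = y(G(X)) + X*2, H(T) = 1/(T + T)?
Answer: 170613/16 ≈ 10663.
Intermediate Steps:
H(T) = 1/(2*T)
F(X, u) = -1 + 2*X (F(X, u) = -1 + X*2 = -1 + 2*X)
F(14, -11)*(D + H(-8)) = (-1 + 2*14)*(395 + (½)/(-8)) = (-1 + 28)*(395 + (½)*(-⅛)) = 27*(395 - 1/16) = 27*(6319/16) = 170613/16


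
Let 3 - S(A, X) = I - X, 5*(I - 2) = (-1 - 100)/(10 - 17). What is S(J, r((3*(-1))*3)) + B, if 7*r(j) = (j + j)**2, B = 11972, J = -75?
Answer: 60082/5 ≈ 12016.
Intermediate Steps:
r(j) = 4*j**2/7 (r(j) = (j + j)**2/7 = (2*j)**2/7 = (4*j**2)/7 = 4*j**2/7)
I = 171/35 (I = 2 + ((-1 - 100)/(10 - 17))/5 = 2 + (-101/(-7))/5 = 2 + (-101*(-1/7))/5 = 2 + (1/5)*(101/7) = 2 + 101/35 = 171/35 ≈ 4.8857)
S(A, X) = -66/35 + X (S(A, X) = 3 - (171/35 - X) = 3 + (-171/35 + X) = -66/35 + X)
S(J, r((3*(-1))*3)) + B = (-66/35 + 4*((3*(-1))*3)**2/7) + 11972 = (-66/35 + 4*(-3*3)**2/7) + 11972 = (-66/35 + (4/7)*(-9)**2) + 11972 = (-66/35 + (4/7)*81) + 11972 = (-66/35 + 324/7) + 11972 = 222/5 + 11972 = 60082/5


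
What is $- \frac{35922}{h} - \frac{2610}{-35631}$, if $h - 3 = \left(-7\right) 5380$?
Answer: $\frac{153135728}{149084063} \approx 1.0272$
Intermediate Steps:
$h = -37657$ ($h = 3 - 37660 = -37657$)
$- \frac{35922}{h} - \frac{2610}{-35631} = - \frac{35922}{-37657} - \frac{2610}{-35631} = \left(-35922\right) \left(- \frac{1}{37657}\right) - - \frac{290}{3959} = \frac{35922}{37657} + \frac{290}{3959} = \frac{153135728}{149084063}$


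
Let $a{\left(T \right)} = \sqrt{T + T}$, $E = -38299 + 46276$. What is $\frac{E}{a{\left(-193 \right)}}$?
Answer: $- \frac{7977 i \sqrt{386}}{386} \approx - 406.02 i$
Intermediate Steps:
$E = 7977$
$a{\left(T \right)} = \sqrt{2} \sqrt{T}$ ($a{\left(T \right)} = \sqrt{2 T} = \sqrt{2} \sqrt{T}$)
$\frac{E}{a{\left(-193 \right)}} = \frac{7977}{\sqrt{2} \sqrt{-193}} = \frac{7977}{\sqrt{2} i \sqrt{193}} = \frac{7977}{i \sqrt{386}} = 7977 \left(- \frac{i \sqrt{386}}{386}\right) = - \frac{7977 i \sqrt{386}}{386}$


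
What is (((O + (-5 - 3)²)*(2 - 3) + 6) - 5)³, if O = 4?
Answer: -300763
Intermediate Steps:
(((O + (-5 - 3)²)*(2 - 3) + 6) - 5)³ = (((4 + (-5 - 3)²)*(2 - 3) + 6) - 5)³ = (((4 + (-8)²)*(-1) + 6) - 5)³ = (((4 + 64)*(-1) + 6) - 5)³ = ((68*(-1) + 6) - 5)³ = ((-68 + 6) - 5)³ = (-62 - 5)³ = (-67)³ = -300763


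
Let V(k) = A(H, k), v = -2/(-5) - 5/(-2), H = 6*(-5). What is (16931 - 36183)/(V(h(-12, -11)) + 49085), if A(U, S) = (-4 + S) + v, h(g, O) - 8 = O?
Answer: -192520/490809 ≈ -0.39225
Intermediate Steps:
H = -30
h(g, O) = 8 + O
v = 29/10 (v = -2*(-⅕) - 5*(-½) = ⅖ + 5/2 = 29/10 ≈ 2.9000)
A(U, S) = -11/10 + S (A(U, S) = (-4 + S) + 29/10 = -11/10 + S)
V(k) = -11/10 + k
(16931 - 36183)/(V(h(-12, -11)) + 49085) = (16931 - 36183)/((-11/10 + (8 - 11)) + 49085) = -19252/((-11/10 - 3) + 49085) = -19252/(-41/10 + 49085) = -19252/490809/10 = -19252*10/490809 = -192520/490809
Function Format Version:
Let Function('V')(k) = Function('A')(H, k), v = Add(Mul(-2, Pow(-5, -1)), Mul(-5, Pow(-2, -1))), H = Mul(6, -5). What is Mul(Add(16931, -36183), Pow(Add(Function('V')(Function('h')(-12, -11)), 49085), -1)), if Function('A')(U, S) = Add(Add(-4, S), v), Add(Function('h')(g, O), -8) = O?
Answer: Rational(-192520, 490809) ≈ -0.39225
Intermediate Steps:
H = -30
Function('h')(g, O) = Add(8, O)
v = Rational(29, 10) (v = Add(Mul(-2, Rational(-1, 5)), Mul(-5, Rational(-1, 2))) = Add(Rational(2, 5), Rational(5, 2)) = Rational(29, 10) ≈ 2.9000)
Function('A')(U, S) = Add(Rational(-11, 10), S) (Function('A')(U, S) = Add(Add(-4, S), Rational(29, 10)) = Add(Rational(-11, 10), S))
Function('V')(k) = Add(Rational(-11, 10), k)
Mul(Add(16931, -36183), Pow(Add(Function('V')(Function('h')(-12, -11)), 49085), -1)) = Mul(Add(16931, -36183), Pow(Add(Add(Rational(-11, 10), Add(8, -11)), 49085), -1)) = Mul(-19252, Pow(Add(Add(Rational(-11, 10), -3), 49085), -1)) = Mul(-19252, Pow(Add(Rational(-41, 10), 49085), -1)) = Mul(-19252, Pow(Rational(490809, 10), -1)) = Mul(-19252, Rational(10, 490809)) = Rational(-192520, 490809)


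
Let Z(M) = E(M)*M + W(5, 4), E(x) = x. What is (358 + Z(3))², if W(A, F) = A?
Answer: 138384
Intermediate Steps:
Z(M) = 5 + M² (Z(M) = M*M + 5 = M² + 5 = 5 + M²)
(358 + Z(3))² = (358 + (5 + 3²))² = (358 + (5 + 9))² = (358 + 14)² = 372² = 138384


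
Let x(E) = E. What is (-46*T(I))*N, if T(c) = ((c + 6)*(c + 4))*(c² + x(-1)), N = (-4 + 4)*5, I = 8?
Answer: 0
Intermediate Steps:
N = 0 (N = 0*5 = 0)
T(c) = (-1 + c²)*(4 + c)*(6 + c) (T(c) = ((c + 6)*(c + 4))*(c² - 1) = ((6 + c)*(4 + c))*(-1 + c²) = ((4 + c)*(6 + c))*(-1 + c²) = (-1 + c²)*(4 + c)*(6 + c))
(-46*T(I))*N = -46*(-24 + 8⁴ - 10*8 + 10*8³ + 23*8²)*0 = -46*(-24 + 4096 - 80 + 10*512 + 23*64)*0 = -46*(-24 + 4096 - 80 + 5120 + 1472)*0 = -46*10584*0 = -486864*0 = 0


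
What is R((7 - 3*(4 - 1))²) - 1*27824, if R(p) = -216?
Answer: -28040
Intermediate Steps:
R((7 - 3*(4 - 1))²) - 1*27824 = -216 - 1*27824 = -216 - 27824 = -28040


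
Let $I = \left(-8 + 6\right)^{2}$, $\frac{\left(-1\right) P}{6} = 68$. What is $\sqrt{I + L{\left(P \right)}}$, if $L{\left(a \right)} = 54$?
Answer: $\sqrt{58} \approx 7.6158$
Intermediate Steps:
$P = -408$ ($P = \left(-6\right) 68 = -408$)
$I = 4$ ($I = \left(-2\right)^{2} = 4$)
$\sqrt{I + L{\left(P \right)}} = \sqrt{4 + 54} = \sqrt{58}$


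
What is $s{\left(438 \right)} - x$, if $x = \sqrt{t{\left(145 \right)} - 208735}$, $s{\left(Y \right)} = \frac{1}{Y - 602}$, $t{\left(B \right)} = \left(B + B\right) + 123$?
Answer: $- \frac{1}{164} - i \sqrt{208322} \approx -0.0060976 - 456.42 i$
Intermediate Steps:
$t{\left(B \right)} = 123 + 2 B$ ($t{\left(B \right)} = 2 B + 123 = 123 + 2 B$)
$s{\left(Y \right)} = \frac{1}{-602 + Y}$
$x = i \sqrt{208322}$ ($x = \sqrt{\left(123 + 2 \cdot 145\right) - 208735} = \sqrt{\left(123 + 290\right) - 208735} = \sqrt{413 - 208735} = \sqrt{-208322} = i \sqrt{208322} \approx 456.42 i$)
$s{\left(438 \right)} - x = \frac{1}{-602 + 438} - i \sqrt{208322} = \frac{1}{-164} - i \sqrt{208322} = - \frac{1}{164} - i \sqrt{208322}$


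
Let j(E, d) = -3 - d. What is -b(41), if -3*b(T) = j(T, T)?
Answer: -44/3 ≈ -14.667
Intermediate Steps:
b(T) = 1 + T/3 (b(T) = -(-3 - T)/3 = 1 + T/3)
-b(41) = -(1 + (1/3)*41) = -(1 + 41/3) = -1*44/3 = -44/3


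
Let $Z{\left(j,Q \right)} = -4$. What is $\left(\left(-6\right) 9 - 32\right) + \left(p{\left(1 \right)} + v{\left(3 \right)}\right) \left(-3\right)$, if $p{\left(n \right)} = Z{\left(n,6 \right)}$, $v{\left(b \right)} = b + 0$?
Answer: $-83$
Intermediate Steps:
$v{\left(b \right)} = b$
$p{\left(n \right)} = -4$
$\left(\left(-6\right) 9 - 32\right) + \left(p{\left(1 \right)} + v{\left(3 \right)}\right) \left(-3\right) = \left(\left(-6\right) 9 - 32\right) + \left(-4 + 3\right) \left(-3\right) = \left(-54 - 32\right) - -3 = -86 + 3 = -83$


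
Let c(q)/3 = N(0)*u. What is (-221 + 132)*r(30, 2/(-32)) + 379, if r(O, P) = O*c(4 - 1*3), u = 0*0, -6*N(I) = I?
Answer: 379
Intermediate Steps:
N(I) = -I/6
u = 0
c(q) = 0 (c(q) = 3*(-⅙*0*0) = 3*(0*0) = 3*0 = 0)
r(O, P) = 0 (r(O, P) = O*0 = 0)
(-221 + 132)*r(30, 2/(-32)) + 379 = (-221 + 132)*0 + 379 = -89*0 + 379 = 0 + 379 = 379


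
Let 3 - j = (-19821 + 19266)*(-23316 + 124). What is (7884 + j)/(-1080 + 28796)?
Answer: -12863673/27716 ≈ -464.12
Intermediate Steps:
j = -12871557 (j = 3 - (-19821 + 19266)*(-23316 + 124) = 3 - (-555)*(-23192) = 3 - 1*12871560 = 3 - 12871560 = -12871557)
(7884 + j)/(-1080 + 28796) = (7884 - 12871557)/(-1080 + 28796) = -12863673/27716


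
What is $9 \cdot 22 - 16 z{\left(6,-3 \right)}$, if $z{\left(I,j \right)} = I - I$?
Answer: $198$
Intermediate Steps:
$z{\left(I,j \right)} = 0$
$9 \cdot 22 - 16 z{\left(6,-3 \right)} = 9 \cdot 22 - 0 = 198 + 0 = 198$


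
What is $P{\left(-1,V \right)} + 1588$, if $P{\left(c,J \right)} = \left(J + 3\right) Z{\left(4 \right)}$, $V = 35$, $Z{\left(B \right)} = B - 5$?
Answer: $1550$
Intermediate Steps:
$Z{\left(B \right)} = -5 + B$
$P{\left(c,J \right)} = -3 - J$ ($P{\left(c,J \right)} = \left(J + 3\right) \left(-5 + 4\right) = \left(3 + J\right) \left(-1\right) = -3 - J$)
$P{\left(-1,V \right)} + 1588 = \left(-3 - 35\right) + 1588 = -38 + 1588 = 1550$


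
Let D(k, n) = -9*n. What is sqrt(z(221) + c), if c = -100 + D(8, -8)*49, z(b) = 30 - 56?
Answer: 9*sqrt(42) ≈ 58.327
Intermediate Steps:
z(b) = -26
c = 3428 (c = -100 - 9*(-8)*49 = -100 + 72*49 = -100 + 3528 = 3428)
sqrt(z(221) + c) = sqrt(-26 + 3428) = sqrt(3402) = 9*sqrt(42)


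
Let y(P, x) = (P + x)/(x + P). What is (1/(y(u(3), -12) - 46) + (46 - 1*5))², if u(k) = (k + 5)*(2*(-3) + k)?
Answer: 3400336/2025 ≈ 1679.2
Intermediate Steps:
u(k) = (-6 + k)*(5 + k) (u(k) = (5 + k)*(-6 + k) = (-6 + k)*(5 + k))
y(P, x) = 1 (y(P, x) = (P + x)/(P + x) = 1)
(1/(y(u(3), -12) - 46) + (46 - 1*5))² = (1/(1 - 46) + (46 - 1*5))² = (1/(-45) + (46 - 5))² = (-1/45 + 41)² = (1844/45)² = 3400336/2025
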